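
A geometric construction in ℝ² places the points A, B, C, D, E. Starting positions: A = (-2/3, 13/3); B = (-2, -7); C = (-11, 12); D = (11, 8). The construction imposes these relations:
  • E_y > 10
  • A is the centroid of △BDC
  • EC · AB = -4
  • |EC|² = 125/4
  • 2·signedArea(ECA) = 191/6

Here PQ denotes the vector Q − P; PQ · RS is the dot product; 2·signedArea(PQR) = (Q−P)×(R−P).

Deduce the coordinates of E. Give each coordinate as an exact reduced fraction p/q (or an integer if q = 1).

1. E_x = -11/2  [2·signedArea(ECA) = 191/6 ∩ EC · AB = -4]
2. E_y = 11  [2·signedArea(ECA) = 191/6 ∩ EC · AB = -4]
   → E = (-11/2, 11)

E = (-11/2, 11)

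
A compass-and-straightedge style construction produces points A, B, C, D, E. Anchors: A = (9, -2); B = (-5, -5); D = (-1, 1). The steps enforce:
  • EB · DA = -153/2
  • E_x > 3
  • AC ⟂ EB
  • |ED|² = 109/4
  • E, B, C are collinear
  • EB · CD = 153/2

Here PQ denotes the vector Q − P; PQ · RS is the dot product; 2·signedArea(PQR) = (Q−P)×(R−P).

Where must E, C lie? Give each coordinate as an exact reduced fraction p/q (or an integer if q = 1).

C = (37/5, 6/5)
E = (4, -1/2)

1. E_x = 4  [line -10·x + 3·y + 83/2 = 0 ∩ |ED|² = 109/4]
2. E_y = -1/2  [line -10·x + 3·y + 83/2 = 0 ∩ |ED|² = 109/4]
   → E = (4, -1/2)
3. C_x = 37/5  [E, B, C are collinear ∩ AC ⟂ EB]
4. C_y = 6/5  [E, B, C are collinear ∩ AC ⟂ EB]
   → C = (37/5, 6/5)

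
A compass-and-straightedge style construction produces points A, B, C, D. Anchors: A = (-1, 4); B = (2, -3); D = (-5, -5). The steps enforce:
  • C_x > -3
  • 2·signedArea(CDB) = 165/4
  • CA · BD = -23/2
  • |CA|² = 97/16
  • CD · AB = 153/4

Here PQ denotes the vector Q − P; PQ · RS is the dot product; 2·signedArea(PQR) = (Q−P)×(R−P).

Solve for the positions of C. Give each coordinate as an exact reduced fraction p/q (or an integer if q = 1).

1. C_x = -2  [CD · AB = 153/4 ∩ CA · BD = -23/2]
2. C_y = 7/4  [CD · AB = 153/4 ∩ CA · BD = -23/2]
   → C = (-2, 7/4)

C = (-2, 7/4)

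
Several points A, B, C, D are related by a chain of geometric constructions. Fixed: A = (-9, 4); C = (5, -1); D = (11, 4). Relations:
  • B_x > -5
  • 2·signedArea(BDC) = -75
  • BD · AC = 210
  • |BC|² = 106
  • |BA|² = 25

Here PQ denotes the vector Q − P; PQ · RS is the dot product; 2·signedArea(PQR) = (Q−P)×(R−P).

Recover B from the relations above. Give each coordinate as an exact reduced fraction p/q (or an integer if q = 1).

B = (-4, 4)

1. B_x = -4  [2·signedArea(BDC) = -75 ∩ BD · AC = 210]
2. B_y = 4  [2·signedArea(BDC) = -75 ∩ BD · AC = 210]
   → B = (-4, 4)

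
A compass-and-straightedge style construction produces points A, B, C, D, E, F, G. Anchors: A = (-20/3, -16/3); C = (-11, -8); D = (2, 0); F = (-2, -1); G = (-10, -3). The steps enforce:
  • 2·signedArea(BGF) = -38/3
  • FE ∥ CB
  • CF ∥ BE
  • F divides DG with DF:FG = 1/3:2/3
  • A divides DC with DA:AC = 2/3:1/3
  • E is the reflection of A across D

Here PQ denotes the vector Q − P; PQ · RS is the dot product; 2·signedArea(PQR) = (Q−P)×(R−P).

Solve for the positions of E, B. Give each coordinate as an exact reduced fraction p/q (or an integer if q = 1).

B = (5/3, -5/3)
E = (32/3, 16/3)

1. E_x = 32/3  [E is the reflection of A across D]
2. E_y = 16/3  [E is the reflection of A across D]
   → E = (32/3, 16/3)
3. B_x = 5/3  [CF ∥ BE ∩ FE ∥ CB]
4. B_y = -5/3  [CF ∥ BE ∩ FE ∥ CB]
   → B = (5/3, -5/3)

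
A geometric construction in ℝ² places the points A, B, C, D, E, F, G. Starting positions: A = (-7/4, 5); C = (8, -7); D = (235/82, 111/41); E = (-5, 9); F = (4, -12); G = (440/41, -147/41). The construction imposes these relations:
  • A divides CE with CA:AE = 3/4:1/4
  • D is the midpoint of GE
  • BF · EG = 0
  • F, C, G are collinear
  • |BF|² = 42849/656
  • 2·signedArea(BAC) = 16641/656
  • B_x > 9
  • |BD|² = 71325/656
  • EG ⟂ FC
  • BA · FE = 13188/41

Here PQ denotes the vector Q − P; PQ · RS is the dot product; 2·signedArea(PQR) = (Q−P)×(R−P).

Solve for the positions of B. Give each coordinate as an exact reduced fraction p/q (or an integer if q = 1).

B = (371/41, -933/164)

1. B_x = 371/41  [BF · EG = 0 ∩ BA · FE = 13188/41]
2. B_y = -933/164  [BF · EG = 0 ∩ BA · FE = 13188/41]
   → B = (371/41, -933/164)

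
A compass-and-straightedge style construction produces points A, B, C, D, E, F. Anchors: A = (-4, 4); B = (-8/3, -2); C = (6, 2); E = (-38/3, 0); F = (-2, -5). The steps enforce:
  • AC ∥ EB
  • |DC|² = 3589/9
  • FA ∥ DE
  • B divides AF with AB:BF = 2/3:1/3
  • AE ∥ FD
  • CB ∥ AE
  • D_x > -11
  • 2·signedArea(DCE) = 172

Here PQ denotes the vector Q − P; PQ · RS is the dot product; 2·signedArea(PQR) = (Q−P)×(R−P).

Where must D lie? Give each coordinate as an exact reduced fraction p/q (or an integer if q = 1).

1. D_x = -32/3  [FA ∥ DE ∩ AE ∥ FD]
2. D_y = -9  [FA ∥ DE ∩ AE ∥ FD]
   → D = (-32/3, -9)

D = (-32/3, -9)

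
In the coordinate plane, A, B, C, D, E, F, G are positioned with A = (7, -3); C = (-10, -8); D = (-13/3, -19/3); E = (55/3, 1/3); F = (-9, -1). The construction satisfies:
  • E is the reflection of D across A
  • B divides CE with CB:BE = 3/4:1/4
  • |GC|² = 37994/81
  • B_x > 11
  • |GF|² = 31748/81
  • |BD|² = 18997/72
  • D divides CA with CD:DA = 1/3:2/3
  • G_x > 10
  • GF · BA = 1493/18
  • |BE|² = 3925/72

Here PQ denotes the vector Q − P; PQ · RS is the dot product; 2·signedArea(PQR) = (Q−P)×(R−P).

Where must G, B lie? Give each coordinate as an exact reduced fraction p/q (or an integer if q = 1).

B = (45/4, -7/4)
G = (97/9, -17/9)

1. B_x = 45/4  [B divides CE with CB:BE = 3/4:1/4]
2. B_y = -7/4  [B divides CE with CB:BE = 3/4:1/4]
   → B = (45/4, -7/4)
3. G_x = 97/9  [line 17/4·x + 5/4·y + -391/9 = 0 ∩ |GC|² = 37994/81]
4. G_y = -17/9  [line 17/4·x + 5/4·y + -391/9 = 0 ∩ |GC|² = 37994/81]
   → G = (97/9, -17/9)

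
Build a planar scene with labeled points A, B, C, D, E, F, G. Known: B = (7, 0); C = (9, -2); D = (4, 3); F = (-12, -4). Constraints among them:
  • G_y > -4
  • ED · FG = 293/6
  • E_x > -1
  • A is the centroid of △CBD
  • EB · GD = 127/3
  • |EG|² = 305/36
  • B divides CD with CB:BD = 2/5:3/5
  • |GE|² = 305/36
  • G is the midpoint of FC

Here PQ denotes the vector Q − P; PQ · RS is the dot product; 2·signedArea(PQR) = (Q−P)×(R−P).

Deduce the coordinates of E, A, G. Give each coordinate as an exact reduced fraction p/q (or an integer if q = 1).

1. A_x = 20/3  [A is the centroid of △CBD]
2. A_y = 1/3  [A is the centroid of △CBD]
   → A = (20/3, 1/3)
3. G_x = -3/2  [G is the midpoint of FC]
4. G_y = -3  [G is the midpoint of FC]
   → G = (-3/2, -3)
5. E_x = -1/3  [EB · GD = 127/3 ∩ ED · FG = 293/6]
6. E_y = -1/3  [EB · GD = 127/3 ∩ ED · FG = 293/6]
   → E = (-1/3, -1/3)

A = (20/3, 1/3)
E = (-1/3, -1/3)
G = (-3/2, -3)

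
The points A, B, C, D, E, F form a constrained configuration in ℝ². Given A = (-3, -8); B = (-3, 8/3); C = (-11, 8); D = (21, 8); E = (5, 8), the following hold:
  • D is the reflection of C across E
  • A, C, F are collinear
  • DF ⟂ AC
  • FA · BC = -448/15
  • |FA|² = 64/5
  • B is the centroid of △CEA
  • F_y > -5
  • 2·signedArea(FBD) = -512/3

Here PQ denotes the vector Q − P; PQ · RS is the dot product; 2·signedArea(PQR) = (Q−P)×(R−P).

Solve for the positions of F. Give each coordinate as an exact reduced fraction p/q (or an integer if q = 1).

1. F_x = -23/5  [A, C, F are collinear ∩ DF ⟂ AC]
2. F_y = -24/5  [A, C, F are collinear ∩ DF ⟂ AC]
   → F = (-23/5, -24/5)

F = (-23/5, -24/5)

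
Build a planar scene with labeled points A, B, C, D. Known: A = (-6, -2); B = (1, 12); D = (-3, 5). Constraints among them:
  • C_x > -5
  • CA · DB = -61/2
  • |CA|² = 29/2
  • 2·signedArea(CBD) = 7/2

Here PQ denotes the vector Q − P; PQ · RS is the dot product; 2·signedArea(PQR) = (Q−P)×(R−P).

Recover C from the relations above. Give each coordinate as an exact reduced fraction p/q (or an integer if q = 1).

C = (-9/2, 3/2)

1. C_x = -9/2  [2·signedArea(CBD) = 7/2 ∩ CA · DB = -61/2]
2. C_y = 3/2  [2·signedArea(CBD) = 7/2 ∩ CA · DB = -61/2]
   → C = (-9/2, 3/2)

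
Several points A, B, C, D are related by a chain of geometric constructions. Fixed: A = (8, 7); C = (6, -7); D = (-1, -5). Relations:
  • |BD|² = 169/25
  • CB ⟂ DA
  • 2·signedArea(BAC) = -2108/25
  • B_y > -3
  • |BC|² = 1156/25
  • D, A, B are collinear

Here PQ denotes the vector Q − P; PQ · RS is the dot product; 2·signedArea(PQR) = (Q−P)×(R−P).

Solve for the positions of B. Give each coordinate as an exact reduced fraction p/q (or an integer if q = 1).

B = (14/25, -73/25)

1. B_x = 14/25  [D, A, B are collinear ∩ CB ⟂ DA]
2. B_y = -73/25  [D, A, B are collinear ∩ CB ⟂ DA]
   → B = (14/25, -73/25)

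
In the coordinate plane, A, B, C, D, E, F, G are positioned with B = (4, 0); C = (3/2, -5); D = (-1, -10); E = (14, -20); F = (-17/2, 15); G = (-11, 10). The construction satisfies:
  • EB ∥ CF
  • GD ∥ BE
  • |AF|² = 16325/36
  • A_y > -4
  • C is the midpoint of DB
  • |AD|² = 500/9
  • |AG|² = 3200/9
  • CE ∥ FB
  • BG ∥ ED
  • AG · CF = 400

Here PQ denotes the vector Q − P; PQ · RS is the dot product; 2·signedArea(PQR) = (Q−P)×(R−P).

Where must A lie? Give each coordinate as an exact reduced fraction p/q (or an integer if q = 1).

1. A_x = 7/3  [line 10·x + -20·y + -90 = 0 ∩ |AF|² = 16325/36]
2. A_y = -10/3  [line 10·x + -20·y + -90 = 0 ∩ |AF|² = 16325/36]
   → A = (7/3, -10/3)

A = (7/3, -10/3)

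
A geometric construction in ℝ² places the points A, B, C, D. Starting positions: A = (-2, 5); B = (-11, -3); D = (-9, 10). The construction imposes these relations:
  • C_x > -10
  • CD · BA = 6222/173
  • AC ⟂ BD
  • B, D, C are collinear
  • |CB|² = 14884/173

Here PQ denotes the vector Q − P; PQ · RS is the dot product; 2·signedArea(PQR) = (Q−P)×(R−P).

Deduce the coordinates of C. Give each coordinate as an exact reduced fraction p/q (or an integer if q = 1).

C = (-1659/173, 1067/173)

1. C_x = -1659/173  [B, D, C are collinear ∩ AC ⟂ BD]
2. C_y = 1067/173  [B, D, C are collinear ∩ AC ⟂ BD]
   → C = (-1659/173, 1067/173)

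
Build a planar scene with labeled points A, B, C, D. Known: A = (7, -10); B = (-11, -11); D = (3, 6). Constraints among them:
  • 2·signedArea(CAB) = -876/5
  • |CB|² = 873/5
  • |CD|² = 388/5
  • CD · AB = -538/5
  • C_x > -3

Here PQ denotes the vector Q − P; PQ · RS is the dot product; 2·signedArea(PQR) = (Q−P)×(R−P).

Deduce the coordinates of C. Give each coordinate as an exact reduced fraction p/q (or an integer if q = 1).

1. C_x = -13/5  [CD · AB = -538/5 ∩ 2·signedArea(CAB) = -876/5]
2. C_y = -4/5  [CD · AB = -538/5 ∩ 2·signedArea(CAB) = -876/5]
   → C = (-13/5, -4/5)

C = (-13/5, -4/5)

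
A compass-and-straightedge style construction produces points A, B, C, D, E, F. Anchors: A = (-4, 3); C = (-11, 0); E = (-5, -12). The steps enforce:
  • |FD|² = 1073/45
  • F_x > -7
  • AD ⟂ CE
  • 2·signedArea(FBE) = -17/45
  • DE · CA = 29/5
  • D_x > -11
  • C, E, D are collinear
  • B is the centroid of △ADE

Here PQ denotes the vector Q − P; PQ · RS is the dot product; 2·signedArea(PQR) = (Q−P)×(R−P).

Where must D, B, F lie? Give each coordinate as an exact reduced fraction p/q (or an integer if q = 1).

B = (-33/5, -47/15)
D = (-54/5, -2/5)
F = (-20/3, -3)

1. D_x = -54/5  [C, E, D are collinear ∩ AD ⟂ CE]
2. D_y = -2/5  [C, E, D are collinear ∩ AD ⟂ CE]
   → D = (-54/5, -2/5)
3. B_x = -33/5  [B is the centroid of △ADE]
4. B_y = -47/15  [B is the centroid of △ADE]
   → B = (-33/5, -47/15)
5. F_x = -20/3  [line 133/15·x + 8/5·y + 2876/45 = 0 ∩ |FD|² = 1073/45]
6. F_y = -3  [line 133/15·x + 8/5·y + 2876/45 = 0 ∩ |FD|² = 1073/45]
   → F = (-20/3, -3)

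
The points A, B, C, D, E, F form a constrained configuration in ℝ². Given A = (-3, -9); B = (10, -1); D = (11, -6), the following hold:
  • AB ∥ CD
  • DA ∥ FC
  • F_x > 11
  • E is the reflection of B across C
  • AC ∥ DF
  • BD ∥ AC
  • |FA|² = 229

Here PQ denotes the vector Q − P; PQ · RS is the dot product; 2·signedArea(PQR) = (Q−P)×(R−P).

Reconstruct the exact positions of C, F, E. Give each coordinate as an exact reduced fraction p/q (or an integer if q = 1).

1. C_x = -2  [AB ∥ CD ∩ BD ∥ AC]
2. C_y = -14  [AB ∥ CD ∩ BD ∥ AC]
   → C = (-2, -14)
3. F_x = 12  [DA ∥ FC ∩ AC ∥ DF]
4. F_y = -11  [DA ∥ FC ∩ AC ∥ DF]
   → F = (12, -11)
5. E_x = -14  [E is the reflection of B across C]
6. E_y = -27  [E is the reflection of B across C]
   → E = (-14, -27)

C = (-2, -14)
E = (-14, -27)
F = (12, -11)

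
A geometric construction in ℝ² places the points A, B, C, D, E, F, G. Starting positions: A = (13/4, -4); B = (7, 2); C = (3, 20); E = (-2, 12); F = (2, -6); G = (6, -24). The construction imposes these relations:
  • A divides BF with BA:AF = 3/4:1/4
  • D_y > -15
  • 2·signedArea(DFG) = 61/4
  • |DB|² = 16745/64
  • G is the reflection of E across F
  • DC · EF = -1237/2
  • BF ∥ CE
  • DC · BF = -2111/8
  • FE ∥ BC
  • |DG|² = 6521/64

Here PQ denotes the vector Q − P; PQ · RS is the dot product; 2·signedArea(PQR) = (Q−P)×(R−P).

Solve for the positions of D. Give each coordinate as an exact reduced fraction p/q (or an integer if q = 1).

D = (37/8, -14)

1. D_x = 37/8  [DC · BF = -2111/8 ∩ 2·signedArea(DFG) = 61/4]
2. D_y = -14  [DC · BF = -2111/8 ∩ 2·signedArea(DFG) = 61/4]
   → D = (37/8, -14)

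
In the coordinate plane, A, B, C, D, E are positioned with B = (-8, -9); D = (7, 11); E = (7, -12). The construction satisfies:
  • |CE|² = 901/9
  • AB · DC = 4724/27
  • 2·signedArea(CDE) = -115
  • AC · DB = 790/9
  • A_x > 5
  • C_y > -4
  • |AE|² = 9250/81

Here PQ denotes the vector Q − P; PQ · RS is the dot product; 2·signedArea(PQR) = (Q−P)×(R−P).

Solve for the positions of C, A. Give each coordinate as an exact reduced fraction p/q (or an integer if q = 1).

1. C_x = 2  [2·signedArea(CDE) = -115]
2. C_y = -10/3  [|CE|² = 901/9]
   → C = (2, -10/3)
3. A_x = 16/3  [AB · DC = 4724/27 ∩ AC · DB = 790/9]
4. A_y = -13/9  [AB · DC = 4724/27 ∩ AC · DB = 790/9]
   → A = (16/3, -13/9)

A = (16/3, -13/9)
C = (2, -10/3)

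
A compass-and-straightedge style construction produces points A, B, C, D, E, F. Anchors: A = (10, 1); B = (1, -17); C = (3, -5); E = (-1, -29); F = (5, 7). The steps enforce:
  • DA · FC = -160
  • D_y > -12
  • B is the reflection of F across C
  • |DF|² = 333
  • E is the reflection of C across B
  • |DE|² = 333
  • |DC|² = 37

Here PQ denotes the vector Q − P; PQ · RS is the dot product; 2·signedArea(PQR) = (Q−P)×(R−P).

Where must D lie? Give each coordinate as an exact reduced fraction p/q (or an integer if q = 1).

1. D_x = 2  [line 2·x + 12·y + 128 = 0 ∩ |DC|² = 37]
2. D_y = -11  [line 2·x + 12·y + 128 = 0 ∩ |DC|² = 37]
   → D = (2, -11)

D = (2, -11)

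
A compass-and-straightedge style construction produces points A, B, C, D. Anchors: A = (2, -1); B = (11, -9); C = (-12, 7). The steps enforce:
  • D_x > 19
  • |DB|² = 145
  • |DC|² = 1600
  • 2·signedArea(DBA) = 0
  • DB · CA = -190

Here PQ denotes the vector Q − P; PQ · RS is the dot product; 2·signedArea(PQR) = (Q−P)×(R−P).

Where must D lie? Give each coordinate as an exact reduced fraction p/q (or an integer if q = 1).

1. D_x = 20  [2·signedArea(DBA) = 0 ∩ DB · CA = -190]
2. D_y = -17  [2·signedArea(DBA) = 0 ∩ DB · CA = -190]
   → D = (20, -17)

D = (20, -17)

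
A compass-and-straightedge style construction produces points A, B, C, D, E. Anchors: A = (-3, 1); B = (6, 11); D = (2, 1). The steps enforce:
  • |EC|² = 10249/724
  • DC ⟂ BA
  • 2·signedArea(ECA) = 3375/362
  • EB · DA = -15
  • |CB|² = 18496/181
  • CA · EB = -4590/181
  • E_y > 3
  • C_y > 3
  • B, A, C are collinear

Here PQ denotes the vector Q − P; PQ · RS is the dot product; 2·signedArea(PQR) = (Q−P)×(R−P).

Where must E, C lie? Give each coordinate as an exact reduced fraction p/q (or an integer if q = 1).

1. E_x = 3  [EB · DA = -15]
2. C_x = -138/181  [B, A, C are collinear ∩ DC ⟂ BA]
3. C_y = 631/181  [B, A, C are collinear ∩ DC ⟂ BA]
   → C = (-138/181, 631/181)
4. E_x = 3  [EB · DA = -15 ∩ CA · EB = -4590/181]
5. E_y = 7/2  [EB · DA = -15 ∩ CA · EB = -4590/181]
   → E = (3, 7/2)

C = (-138/181, 631/181)
E = (3, 7/2)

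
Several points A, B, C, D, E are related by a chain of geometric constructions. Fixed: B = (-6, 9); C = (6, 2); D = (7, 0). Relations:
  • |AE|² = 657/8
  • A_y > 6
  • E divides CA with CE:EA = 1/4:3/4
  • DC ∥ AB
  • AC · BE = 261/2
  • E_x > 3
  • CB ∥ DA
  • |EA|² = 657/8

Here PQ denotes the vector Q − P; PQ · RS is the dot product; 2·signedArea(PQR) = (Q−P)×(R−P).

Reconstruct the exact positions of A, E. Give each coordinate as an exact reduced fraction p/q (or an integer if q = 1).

A = (-5, 7)
E = (13/4, 13/4)

1. A_x = -5  [DC ∥ AB ∩ CB ∥ DA]
2. A_y = 7  [DC ∥ AB ∩ CB ∥ DA]
   → A = (-5, 7)
3. E_x = 13/4  [E divides CA with CE:EA = 1/4:3/4]
4. E_y = 13/4  [E divides CA with CE:EA = 1/4:3/4]
   → E = (13/4, 13/4)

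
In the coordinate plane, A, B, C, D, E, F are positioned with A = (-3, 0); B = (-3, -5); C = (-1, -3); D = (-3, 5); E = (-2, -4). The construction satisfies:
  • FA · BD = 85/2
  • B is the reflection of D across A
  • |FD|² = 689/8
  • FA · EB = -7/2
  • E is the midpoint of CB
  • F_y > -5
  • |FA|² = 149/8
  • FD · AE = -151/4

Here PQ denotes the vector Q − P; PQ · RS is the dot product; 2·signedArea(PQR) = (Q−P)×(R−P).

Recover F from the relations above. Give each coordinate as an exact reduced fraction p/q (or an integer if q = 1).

F = (-9/4, -17/4)

1. F_x = -9/4  [FA · BD = 85/2 ∩ FA · EB = -7/2]
2. F_y = -17/4  [FA · BD = 85/2 ∩ FA · EB = -7/2]
   → F = (-9/4, -17/4)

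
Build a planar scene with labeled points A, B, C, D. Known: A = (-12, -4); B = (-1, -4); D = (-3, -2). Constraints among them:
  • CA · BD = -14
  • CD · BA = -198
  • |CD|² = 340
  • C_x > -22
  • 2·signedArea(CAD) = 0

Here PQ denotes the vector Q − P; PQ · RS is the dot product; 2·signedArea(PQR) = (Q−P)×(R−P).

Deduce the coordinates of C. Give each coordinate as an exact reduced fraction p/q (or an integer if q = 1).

1. C_x = -21  [2·signedArea(CAD) = 0 ∩ CD · BA = -198]
2. C_y = -6  [2·signedArea(CAD) = 0 ∩ CD · BA = -198]
   → C = (-21, -6)

C = (-21, -6)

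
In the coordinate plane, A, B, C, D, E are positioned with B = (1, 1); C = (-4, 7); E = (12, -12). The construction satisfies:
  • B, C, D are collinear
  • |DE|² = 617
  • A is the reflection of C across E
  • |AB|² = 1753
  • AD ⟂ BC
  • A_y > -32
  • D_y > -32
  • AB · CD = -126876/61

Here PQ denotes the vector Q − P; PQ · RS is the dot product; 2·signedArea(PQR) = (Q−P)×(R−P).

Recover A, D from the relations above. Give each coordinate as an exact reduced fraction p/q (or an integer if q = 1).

A = (28, -31)
D = (1696/61, -1901/61)

1. A_x = 28  [A is the reflection of C across E]
2. A_y = -31  [A is the reflection of C across E]
   → A = (28, -31)
3. D_x = 1696/61  [B, C, D are collinear ∩ AD ⟂ BC]
4. D_y = -1901/61  [B, C, D are collinear ∩ AD ⟂ BC]
   → D = (1696/61, -1901/61)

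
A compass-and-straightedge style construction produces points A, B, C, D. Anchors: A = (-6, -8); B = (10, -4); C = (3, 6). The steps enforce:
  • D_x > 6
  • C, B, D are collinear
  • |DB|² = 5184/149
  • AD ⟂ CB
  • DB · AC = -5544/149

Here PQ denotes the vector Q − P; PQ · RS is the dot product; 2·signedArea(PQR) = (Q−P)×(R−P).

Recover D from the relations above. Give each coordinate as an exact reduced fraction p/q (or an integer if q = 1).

1. D_x = 986/149  [C, B, D are collinear ∩ AD ⟂ CB]
2. D_y = 124/149  [C, B, D are collinear ∩ AD ⟂ CB]
   → D = (986/149, 124/149)

D = (986/149, 124/149)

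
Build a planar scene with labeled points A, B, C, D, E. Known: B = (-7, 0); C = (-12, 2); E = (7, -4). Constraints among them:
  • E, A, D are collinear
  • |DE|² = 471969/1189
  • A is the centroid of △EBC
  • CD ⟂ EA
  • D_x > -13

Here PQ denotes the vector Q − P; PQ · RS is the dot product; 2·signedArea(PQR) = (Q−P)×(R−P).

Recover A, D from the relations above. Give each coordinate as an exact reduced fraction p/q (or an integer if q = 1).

A = (-4, -2/3)
D = (-14348/1189, 2114/1189)

1. A_x = -4  [A is the centroid of △EBC]
2. A_y = -2/3  [A is the centroid of △EBC]
   → A = (-4, -2/3)
3. D_x = -14348/1189  [E, A, D are collinear ∩ CD ⟂ EA]
4. D_y = 2114/1189  [E, A, D are collinear ∩ CD ⟂ EA]
   → D = (-14348/1189, 2114/1189)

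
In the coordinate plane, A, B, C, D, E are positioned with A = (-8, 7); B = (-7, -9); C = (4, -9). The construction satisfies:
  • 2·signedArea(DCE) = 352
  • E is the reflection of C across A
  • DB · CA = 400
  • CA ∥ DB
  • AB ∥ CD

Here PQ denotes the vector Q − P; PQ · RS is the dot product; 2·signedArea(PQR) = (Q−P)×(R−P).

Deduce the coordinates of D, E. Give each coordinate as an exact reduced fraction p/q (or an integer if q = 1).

D = (5, -25)
E = (-20, 23)

1. D_x = 5  [CA ∥ DB ∩ AB ∥ CD]
2. D_y = -25  [CA ∥ DB ∩ AB ∥ CD]
   → D = (5, -25)
3. E_x = -20  [E is the reflection of C across A]
4. E_y = 23  [E is the reflection of C across A]
   → E = (-20, 23)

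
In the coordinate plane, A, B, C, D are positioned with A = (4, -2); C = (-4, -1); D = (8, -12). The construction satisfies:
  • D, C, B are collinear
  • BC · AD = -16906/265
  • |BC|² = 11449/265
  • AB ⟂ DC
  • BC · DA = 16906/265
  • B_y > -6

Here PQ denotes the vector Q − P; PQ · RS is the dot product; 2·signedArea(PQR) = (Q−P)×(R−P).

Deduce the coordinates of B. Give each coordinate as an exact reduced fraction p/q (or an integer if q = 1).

1. B_x = 224/265  [D, C, B are collinear ∩ AB ⟂ DC]
2. B_y = -1442/265  [D, C, B are collinear ∩ AB ⟂ DC]
   → B = (224/265, -1442/265)

B = (224/265, -1442/265)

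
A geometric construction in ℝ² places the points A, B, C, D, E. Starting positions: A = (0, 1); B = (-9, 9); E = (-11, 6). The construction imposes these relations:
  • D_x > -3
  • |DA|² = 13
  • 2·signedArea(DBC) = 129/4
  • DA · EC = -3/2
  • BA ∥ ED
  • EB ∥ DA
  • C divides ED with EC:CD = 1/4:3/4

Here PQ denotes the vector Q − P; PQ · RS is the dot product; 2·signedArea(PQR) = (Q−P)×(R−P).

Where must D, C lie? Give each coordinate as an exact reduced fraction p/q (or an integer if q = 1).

C = (-35/4, 4)
D = (-2, -2)

1. D_x = -2  [EB ∥ DA ∩ BA ∥ ED]
2. D_y = -2  [EB ∥ DA ∩ BA ∥ ED]
   → D = (-2, -2)
3. C_x = -35/4  [C divides ED with EC:CD = 1/4:3/4]
4. C_y = 4  [C divides ED with EC:CD = 1/4:3/4]
   → C = (-35/4, 4)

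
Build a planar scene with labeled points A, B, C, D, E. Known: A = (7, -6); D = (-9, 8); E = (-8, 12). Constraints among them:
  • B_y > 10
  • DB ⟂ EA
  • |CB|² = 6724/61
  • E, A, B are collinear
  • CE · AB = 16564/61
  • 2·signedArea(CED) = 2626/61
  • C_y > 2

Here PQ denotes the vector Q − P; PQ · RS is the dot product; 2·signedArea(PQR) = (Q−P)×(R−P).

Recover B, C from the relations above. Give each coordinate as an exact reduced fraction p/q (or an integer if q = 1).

1. B_x = -393/61  [E, A, B are collinear ∩ DB ⟂ EA]
2. B_y = 618/61  [E, A, B are collinear ∩ DB ⟂ EA]
   → B = (-393/61, 618/61)
3. C_x = 17/61  [2·signedArea(CED) = 2626/61 ∩ CE · AB = 16564/61]
4. C_y = 126/61  [2·signedArea(CED) = 2626/61 ∩ CE · AB = 16564/61]
   → C = (17/61, 126/61)

B = (-393/61, 618/61)
C = (17/61, 126/61)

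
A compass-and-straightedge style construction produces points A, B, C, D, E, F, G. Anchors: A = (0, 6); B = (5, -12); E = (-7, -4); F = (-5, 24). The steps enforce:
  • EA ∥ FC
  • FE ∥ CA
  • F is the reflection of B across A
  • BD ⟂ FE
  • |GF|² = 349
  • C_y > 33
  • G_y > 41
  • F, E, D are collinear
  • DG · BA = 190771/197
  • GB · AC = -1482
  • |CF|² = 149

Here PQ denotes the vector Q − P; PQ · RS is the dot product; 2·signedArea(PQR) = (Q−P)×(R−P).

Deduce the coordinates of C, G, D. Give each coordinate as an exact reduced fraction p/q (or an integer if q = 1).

C = (2, 34)
D = (-1479/197, -2188/197)
G = (-10, 42)

1. C_x = 2  [FE ∥ CA ∩ EA ∥ FC]
2. C_y = 34  [FE ∥ CA ∩ EA ∥ FC]
   → C = (2, 34)
3. D_x = -1479/197  [F, E, D are collinear ∩ BD ⟂ FE]
4. D_y = -2188/197  [F, E, D are collinear ∩ BD ⟂ FE]
   → D = (-1479/197, -2188/197)
5. G_x = -10  [GB · AC = -1482 ∩ DG · BA = 190771/197]
6. G_y = 42  [GB · AC = -1482 ∩ DG · BA = 190771/197]
   → G = (-10, 42)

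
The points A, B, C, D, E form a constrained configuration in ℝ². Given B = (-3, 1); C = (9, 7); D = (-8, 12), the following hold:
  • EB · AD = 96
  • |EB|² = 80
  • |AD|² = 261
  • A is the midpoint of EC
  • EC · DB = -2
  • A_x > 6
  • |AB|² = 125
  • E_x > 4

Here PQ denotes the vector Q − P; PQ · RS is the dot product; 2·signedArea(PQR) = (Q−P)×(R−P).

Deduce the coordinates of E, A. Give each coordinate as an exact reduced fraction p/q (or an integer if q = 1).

A = (7, 6)
E = (5, 5)

1. E_x = 5  [line -5·x + 11·y + -30 = 0 ∩ |EB|² = 80]
2. E_y = 5  [line -5·x + 11·y + -30 = 0 ∩ |EB|² = 80]
   → E = (5, 5)
3. A_x = 7  [A is the midpoint of EC]
4. A_y = 6  [A is the midpoint of EC]
   → A = (7, 6)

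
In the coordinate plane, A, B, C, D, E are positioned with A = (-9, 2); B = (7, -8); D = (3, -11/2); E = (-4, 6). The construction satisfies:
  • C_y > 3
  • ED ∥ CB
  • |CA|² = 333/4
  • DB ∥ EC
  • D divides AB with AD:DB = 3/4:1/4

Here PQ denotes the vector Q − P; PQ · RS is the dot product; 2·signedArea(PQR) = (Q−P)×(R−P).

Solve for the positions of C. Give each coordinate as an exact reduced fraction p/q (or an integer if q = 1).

C = (0, 7/2)

1. C_x = 0  [ED ∥ CB ∩ DB ∥ EC]
2. C_y = 7/2  [ED ∥ CB ∩ DB ∥ EC]
   → C = (0, 7/2)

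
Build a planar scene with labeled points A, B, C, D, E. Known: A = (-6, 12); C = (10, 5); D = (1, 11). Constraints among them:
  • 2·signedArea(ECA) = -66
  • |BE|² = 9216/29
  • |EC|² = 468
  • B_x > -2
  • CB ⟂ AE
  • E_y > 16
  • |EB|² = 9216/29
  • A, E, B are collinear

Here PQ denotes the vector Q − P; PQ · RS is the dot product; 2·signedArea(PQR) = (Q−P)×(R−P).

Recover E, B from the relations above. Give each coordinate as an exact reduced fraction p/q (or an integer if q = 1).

B = (-40/29, 13/29)
E = (-8, 17)

1. E_x = -8  [line -7·x + -16·y + 216 = 0 ∩ |EC|² = 468]
2. E_y = 17  [line -7·x + -16·y + 216 = 0 ∩ |EC|² = 468]
   → E = (-8, 17)
3. B_x = -40/29  [A, E, B are collinear ∩ CB ⟂ AE]
4. B_y = 13/29  [A, E, B are collinear ∩ CB ⟂ AE]
   → B = (-40/29, 13/29)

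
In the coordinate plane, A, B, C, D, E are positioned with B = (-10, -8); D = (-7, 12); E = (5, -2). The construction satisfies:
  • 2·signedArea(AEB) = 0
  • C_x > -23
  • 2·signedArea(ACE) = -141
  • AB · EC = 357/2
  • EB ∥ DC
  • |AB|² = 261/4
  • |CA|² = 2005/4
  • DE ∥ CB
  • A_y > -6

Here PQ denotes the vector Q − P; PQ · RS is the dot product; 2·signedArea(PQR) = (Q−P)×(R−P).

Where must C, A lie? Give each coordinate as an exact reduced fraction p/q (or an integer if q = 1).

1. C_x = -22  [DE ∥ CB ∩ EB ∥ DC]
2. C_y = 6  [DE ∥ CB ∩ EB ∥ DC]
   → C = (-22, 6)
3. A_x = -5/2  [2·signedArea(AEB) = 0 ∩ 2·signedArea(ACE) = -141]
4. A_y = -5  [2·signedArea(AEB) = 0 ∩ 2·signedArea(ACE) = -141]
   → A = (-5/2, -5)

A = (-5/2, -5)
C = (-22, 6)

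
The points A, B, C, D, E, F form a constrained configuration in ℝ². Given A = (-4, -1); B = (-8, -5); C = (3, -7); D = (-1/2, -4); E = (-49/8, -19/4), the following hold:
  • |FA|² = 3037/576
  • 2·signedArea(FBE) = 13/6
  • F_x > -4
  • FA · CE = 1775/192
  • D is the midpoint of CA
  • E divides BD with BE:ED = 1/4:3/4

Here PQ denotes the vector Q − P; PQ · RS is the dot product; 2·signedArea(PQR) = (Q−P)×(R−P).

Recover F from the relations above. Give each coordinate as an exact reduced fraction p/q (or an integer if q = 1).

F = (-85/24, -13/4)

1. F_x = -85/24  [FA · CE = 1775/192 ∩ 2·signedArea(FBE) = 13/6]
2. F_y = -13/4  [FA · CE = 1775/192 ∩ 2·signedArea(FBE) = 13/6]
   → F = (-85/24, -13/4)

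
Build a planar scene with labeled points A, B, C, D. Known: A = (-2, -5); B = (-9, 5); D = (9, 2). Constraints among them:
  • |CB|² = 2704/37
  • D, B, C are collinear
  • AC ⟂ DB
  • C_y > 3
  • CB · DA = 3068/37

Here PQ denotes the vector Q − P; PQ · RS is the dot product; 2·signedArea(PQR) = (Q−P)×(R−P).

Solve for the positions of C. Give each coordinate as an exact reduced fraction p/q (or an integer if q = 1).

1. C_x = -21/37  [D, B, C are collinear ∩ AC ⟂ DB]
2. C_y = 133/37  [D, B, C are collinear ∩ AC ⟂ DB]
   → C = (-21/37, 133/37)

C = (-21/37, 133/37)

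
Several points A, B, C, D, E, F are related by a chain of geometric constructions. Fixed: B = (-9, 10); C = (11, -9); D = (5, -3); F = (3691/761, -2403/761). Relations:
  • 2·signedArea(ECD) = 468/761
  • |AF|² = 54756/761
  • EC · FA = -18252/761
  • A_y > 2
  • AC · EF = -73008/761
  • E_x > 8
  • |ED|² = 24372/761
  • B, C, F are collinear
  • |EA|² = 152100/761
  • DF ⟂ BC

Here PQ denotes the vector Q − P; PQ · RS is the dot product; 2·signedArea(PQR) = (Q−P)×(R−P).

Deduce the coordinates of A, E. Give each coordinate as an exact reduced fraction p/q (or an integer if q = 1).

A = (-989/761, 2043/761)
E = (6811/761, -5367/761)

1. E_x = 6811/761  [line -6·x + -6·y + 8664/761 = 0 ∩ |ED|² = 24372/761]
2. E_y = -5367/761  [line -6·x + -6·y + 8664/761 = 0 ∩ |ED|² = 24372/761]
   → E = (6811/761, -5367/761)
3. A_x = -989/761  [line 3120/761·x + -2964/761·y + 12012/761 = 0 ∩ |AF|² = 54756/761]
4. A_y = 2043/761  [line 3120/761·x + -2964/761·y + 12012/761 = 0 ∩ |AF|² = 54756/761]
   → A = (-989/761, 2043/761)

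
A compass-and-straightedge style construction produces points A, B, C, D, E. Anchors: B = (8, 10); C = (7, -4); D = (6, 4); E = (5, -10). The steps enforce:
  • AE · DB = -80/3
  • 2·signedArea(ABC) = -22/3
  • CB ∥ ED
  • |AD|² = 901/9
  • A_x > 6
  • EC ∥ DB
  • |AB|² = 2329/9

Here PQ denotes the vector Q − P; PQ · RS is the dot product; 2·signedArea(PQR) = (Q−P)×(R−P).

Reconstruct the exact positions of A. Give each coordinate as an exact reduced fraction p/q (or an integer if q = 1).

A = (19/3, -6)

1. A_x = 19/3  [AE · DB = -80/3 ∩ 2·signedArea(ABC) = -22/3]
2. A_y = -6  [AE · DB = -80/3 ∩ 2·signedArea(ABC) = -22/3]
   → A = (19/3, -6)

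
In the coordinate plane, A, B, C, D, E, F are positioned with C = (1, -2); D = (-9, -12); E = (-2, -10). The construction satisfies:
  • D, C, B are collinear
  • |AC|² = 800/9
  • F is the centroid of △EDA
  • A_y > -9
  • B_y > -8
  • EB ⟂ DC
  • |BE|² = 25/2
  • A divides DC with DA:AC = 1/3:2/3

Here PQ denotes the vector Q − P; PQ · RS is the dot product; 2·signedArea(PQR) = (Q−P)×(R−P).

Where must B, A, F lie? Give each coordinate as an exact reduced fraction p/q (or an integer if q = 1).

1. B_x = -9/2  [D, C, B are collinear ∩ EB ⟂ DC]
2. B_y = -15/2  [D, C, B are collinear ∩ EB ⟂ DC]
   → B = (-9/2, -15/2)
3. A_x = -17/3  [A divides DC with DA:AC = 1/3:2/3]
4. A_y = -26/3  [A divides DC with DA:AC = 1/3:2/3]
   → A = (-17/3, -26/3)
5. F_x = -50/9  [F is the centroid of △EDA]
6. F_y = -92/9  [F is the centroid of △EDA]
   → F = (-50/9, -92/9)

A = (-17/3, -26/3)
B = (-9/2, -15/2)
F = (-50/9, -92/9)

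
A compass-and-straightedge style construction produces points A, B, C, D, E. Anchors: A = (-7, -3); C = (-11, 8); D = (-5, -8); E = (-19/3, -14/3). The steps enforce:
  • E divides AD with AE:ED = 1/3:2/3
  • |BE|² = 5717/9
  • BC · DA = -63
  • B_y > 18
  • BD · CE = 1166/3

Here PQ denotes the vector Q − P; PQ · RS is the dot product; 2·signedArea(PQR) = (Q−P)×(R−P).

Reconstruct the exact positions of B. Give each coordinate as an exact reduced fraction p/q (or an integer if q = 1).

B = (-15, 19)

1. B_x = -15  [BC · DA = -63 ∩ BD · CE = 1166/3]
2. B_y = 19  [BC · DA = -63 ∩ BD · CE = 1166/3]
   → B = (-15, 19)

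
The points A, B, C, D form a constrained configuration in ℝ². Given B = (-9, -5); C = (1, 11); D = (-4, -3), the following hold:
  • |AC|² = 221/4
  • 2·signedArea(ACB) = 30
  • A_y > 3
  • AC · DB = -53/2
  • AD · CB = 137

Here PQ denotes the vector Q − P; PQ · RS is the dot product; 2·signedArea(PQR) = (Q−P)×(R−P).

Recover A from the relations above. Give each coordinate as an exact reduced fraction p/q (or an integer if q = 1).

A = (-3/2, 4)

1. A_x = -3/2  [AD · CB = 137 ∩ 2·signedArea(ACB) = 30]
2. A_y = 4  [AD · CB = 137 ∩ 2·signedArea(ACB) = 30]
   → A = (-3/2, 4)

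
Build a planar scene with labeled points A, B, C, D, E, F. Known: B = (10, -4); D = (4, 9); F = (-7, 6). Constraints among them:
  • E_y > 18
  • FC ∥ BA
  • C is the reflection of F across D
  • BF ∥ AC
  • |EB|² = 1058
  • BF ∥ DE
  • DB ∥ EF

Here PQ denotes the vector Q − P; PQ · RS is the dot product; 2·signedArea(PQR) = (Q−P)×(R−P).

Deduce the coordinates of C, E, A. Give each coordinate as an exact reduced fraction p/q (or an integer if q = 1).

A = (32, 2)
C = (15, 12)
E = (-13, 19)

1. C_x = 15  [C is the reflection of F across D]
2. C_y = 12  [C is the reflection of F across D]
   → C = (15, 12)
3. E_x = -13  [DB ∥ EF ∩ BF ∥ DE]
4. E_y = 19  [DB ∥ EF ∩ BF ∥ DE]
   → E = (-13, 19)
5. A_x = 32  [BF ∥ AC ∩ FC ∥ BA]
6. A_y = 2  [BF ∥ AC ∩ FC ∥ BA]
   → A = (32, 2)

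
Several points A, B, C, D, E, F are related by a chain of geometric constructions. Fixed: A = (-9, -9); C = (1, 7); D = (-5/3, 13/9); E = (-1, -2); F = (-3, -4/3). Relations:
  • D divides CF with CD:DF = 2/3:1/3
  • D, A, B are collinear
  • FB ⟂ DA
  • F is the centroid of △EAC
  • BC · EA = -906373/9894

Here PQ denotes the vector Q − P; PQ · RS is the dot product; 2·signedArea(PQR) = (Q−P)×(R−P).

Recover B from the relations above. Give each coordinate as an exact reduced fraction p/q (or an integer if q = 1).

1. B_x = -11257/3298  [D, A, B are collinear ∩ FB ⟂ DA]
2. B_y = -10321/9894  [D, A, B are collinear ∩ FB ⟂ DA]
   → B = (-11257/3298, -10321/9894)

B = (-11257/3298, -10321/9894)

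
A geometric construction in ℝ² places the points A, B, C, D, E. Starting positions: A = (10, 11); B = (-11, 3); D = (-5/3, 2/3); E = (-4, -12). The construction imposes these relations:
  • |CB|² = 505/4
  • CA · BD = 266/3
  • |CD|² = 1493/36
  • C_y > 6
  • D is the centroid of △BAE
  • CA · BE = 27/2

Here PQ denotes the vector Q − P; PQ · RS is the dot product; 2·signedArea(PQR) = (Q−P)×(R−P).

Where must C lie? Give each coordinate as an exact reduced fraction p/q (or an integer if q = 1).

1. C_x = -1/2  [CA · BD = 266/3 ∩ CA · BE = 27/2]
2. C_y = 7  [CA · BD = 266/3 ∩ CA · BE = 27/2]
   → C = (-1/2, 7)

C = (-1/2, 7)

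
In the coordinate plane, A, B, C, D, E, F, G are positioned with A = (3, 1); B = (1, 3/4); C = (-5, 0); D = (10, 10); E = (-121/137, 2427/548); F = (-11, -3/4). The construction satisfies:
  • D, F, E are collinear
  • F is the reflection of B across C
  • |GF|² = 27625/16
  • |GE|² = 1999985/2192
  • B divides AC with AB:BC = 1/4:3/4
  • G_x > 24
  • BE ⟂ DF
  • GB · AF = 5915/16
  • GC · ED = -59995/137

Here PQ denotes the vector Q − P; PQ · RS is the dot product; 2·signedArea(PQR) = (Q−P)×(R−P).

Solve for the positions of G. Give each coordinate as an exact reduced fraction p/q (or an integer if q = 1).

G = (25, 20)

1. G_x = 25  [GB · AF = 5915/16 ∩ GC · ED = -59995/137]
2. G_y = 20  [GB · AF = 5915/16 ∩ GC · ED = -59995/137]
   → G = (25, 20)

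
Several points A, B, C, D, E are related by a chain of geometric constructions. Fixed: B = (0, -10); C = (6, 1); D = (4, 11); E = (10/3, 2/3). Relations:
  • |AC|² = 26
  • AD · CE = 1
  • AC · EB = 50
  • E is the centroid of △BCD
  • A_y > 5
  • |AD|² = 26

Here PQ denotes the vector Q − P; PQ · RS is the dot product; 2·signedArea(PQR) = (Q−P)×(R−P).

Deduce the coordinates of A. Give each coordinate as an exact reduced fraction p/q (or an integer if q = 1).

1. A_x = 5  [AD · CE = 1 ∩ AC · EB = 50]
2. A_y = 6  [AD · CE = 1 ∩ AC · EB = 50]
   → A = (5, 6)

A = (5, 6)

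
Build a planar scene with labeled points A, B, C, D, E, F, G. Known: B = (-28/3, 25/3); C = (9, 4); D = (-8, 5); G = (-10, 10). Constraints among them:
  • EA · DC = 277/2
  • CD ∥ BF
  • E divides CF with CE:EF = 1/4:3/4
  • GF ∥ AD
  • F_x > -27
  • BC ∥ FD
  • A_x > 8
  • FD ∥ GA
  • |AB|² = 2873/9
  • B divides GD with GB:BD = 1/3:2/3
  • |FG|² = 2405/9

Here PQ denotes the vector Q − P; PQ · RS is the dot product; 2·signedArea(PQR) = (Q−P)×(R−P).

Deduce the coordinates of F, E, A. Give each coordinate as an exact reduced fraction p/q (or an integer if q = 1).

A = (25/3, 17/3)
E = (1/6, 16/3)
F = (-79/3, 28/3)

1. F_x = -79/3  [BC ∥ FD ∩ CD ∥ BF]
2. F_y = 28/3  [BC ∥ FD ∩ CD ∥ BF]
   → F = (-79/3, 28/3)
3. E_x = 1/6  [E divides CF with CE:EF = 1/4:3/4]
4. E_y = 16/3  [E divides CF with CE:EF = 1/4:3/4]
   → E = (1/6, 16/3)
5. A_x = 25/3  [GF ∥ AD ∩ FD ∥ GA]
6. A_y = 17/3  [GF ∥ AD ∩ FD ∥ GA]
   → A = (25/3, 17/3)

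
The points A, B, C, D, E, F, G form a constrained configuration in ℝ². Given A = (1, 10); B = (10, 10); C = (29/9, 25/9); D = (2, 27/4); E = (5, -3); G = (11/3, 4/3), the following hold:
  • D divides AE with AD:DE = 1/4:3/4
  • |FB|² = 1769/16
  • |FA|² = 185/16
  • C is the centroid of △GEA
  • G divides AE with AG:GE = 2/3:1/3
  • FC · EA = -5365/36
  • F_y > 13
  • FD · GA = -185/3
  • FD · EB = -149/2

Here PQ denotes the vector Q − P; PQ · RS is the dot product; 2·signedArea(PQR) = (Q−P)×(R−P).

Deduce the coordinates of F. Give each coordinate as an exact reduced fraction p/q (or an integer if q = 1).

F = (0, 53/4)

1. F_x = 0  [FD · EB = -149/2 ∩ FC · EA = -5365/36]
2. F_y = 53/4  [FD · EB = -149/2 ∩ FC · EA = -5365/36]
   → F = (0, 53/4)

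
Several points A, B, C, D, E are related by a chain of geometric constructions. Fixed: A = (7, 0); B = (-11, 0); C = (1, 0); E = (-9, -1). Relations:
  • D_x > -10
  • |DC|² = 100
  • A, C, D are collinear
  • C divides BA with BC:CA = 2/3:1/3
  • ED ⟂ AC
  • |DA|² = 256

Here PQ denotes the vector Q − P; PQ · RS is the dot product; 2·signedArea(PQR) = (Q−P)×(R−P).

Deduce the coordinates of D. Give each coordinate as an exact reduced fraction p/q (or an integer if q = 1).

1. D_x = -9  [A, C, D are collinear ∩ ED ⟂ AC]
2. D_y = 0  [A, C, D are collinear ∩ ED ⟂ AC]
   → D = (-9, 0)

D = (-9, 0)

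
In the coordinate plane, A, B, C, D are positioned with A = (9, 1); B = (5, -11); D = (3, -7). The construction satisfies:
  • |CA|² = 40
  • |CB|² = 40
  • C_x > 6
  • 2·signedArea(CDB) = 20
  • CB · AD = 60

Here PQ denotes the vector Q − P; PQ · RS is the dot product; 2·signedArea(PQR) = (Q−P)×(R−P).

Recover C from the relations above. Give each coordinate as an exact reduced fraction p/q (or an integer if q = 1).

C = (7, -5)

1. C_x = 7  [2·signedArea(CDB) = 20 ∩ CB · AD = 60]
2. C_y = -5  [2·signedArea(CDB) = 20 ∩ CB · AD = 60]
   → C = (7, -5)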